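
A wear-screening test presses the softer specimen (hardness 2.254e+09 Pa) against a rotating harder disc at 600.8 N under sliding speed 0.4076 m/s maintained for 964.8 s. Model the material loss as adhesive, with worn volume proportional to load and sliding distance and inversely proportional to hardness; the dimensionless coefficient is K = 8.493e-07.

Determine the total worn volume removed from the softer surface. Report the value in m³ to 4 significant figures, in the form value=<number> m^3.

value=8.902e-11 m^3

All arithmetic runs at full precision — quoted intermediates are rounded. Rounded just once: 4 significant digits.
Convert: Path length L = v·t = 0.4076 m/s × 964.8 s = 393.3 m.
Working in SI base units: W = 600.8 N, H = 2.254e+09 Pa, K = 8.493e-07.
Volume removed: V = K·W·L/H = 8.493e-07 · 600.8 · 393.3 / 2.254e+09 = 8.902e-11 m³.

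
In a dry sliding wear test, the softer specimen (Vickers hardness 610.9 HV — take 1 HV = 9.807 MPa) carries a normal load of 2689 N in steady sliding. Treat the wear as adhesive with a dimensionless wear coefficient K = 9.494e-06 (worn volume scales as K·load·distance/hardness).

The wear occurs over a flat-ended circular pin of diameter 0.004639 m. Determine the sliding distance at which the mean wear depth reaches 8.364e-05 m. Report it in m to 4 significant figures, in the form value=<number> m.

The intermediates appear rounded. The computation maintains full float precision, and rounded just once: four significant digits.
Hardness H = 610.9 HV × 9.807 MPa/HV = 5991 MPa = 5.991e+09 Pa.
Contact area A = π·d²/4 = π·(0.004639 m)²/4 = 1.690e-05 m².
Restated in SI base units: W = 2689 N, H = 5.991e+09 Pa, K = 9.494e-06.
Wearable volume V_lim = h_lim·A = 8.364e-05 · 1.690e-05 = 1.414e-09 m³.
Thus life L = V_lim·H/(K·W) = 1.414e-09 · 5.991e+09 / (9.494e-06 · 2689) = 331.8 m.

value=331.8 m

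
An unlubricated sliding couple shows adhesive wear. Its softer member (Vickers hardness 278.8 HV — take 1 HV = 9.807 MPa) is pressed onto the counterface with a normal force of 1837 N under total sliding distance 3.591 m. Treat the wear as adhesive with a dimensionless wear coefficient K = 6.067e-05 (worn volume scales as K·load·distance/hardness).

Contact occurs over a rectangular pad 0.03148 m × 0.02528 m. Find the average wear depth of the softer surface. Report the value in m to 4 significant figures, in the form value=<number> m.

Shown intermediates are rounded — each operation holds exact precision; a single final rounding: 4 significant figures.
Convert: Hardness H = 278.8 HV × 9.807 MPa/HV = 2734 MPa = 2.734e+09 Pa.
Convert: Contact area A = 0.03148 m × 0.02528 m = 7.958e-04 m².
Collected in SI base units: W = 1837 N, H = 2.734e+09 Pa, K = 6.067e-05.
Archard volume V = K·W·L/H = 6.067e-05 · 1837 · 3.591 / 2.734e+09 = 1.464e-10 m³.
Mean wear depth h = V/A = 1.464e-10 / 7.958e-04 = 1.839e-07 m.

value=1.839e-07 m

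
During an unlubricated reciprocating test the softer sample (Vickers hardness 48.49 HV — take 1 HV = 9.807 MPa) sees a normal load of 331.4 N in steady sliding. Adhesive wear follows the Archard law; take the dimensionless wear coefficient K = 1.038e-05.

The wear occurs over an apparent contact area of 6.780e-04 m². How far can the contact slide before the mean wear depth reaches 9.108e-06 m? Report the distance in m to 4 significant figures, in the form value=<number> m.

value=853.7 m

Every step maintains full precision, and displayed values are rounded; one final rounding to 4 significant digits.
Convert: Hardness H = 48.49 HV × 9.807 MPa/HV = 475.5 MPa = 4.755e+08 Pa.
In SI base units: W = 331.4 N, H = 4.755e+08 Pa, K = 1.038e-05.
Wearable volume V_lim = h_lim·A = 9.108e-06 · 6.780e-04 = 6.175e-09 m³.
Inverting, life L = V_lim·H/(K·W) = 6.175e-09 · 4.755e+08 / (1.038e-05 · 331.4) = 853.7 m.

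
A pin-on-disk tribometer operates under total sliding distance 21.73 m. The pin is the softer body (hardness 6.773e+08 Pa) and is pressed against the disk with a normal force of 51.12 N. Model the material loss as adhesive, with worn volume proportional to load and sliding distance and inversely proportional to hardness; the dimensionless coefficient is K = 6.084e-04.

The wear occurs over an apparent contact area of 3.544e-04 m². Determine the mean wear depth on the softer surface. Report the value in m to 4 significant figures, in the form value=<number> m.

value=2.816e-06 m

The computation runs at full precision. Displayed values are rounded; one final rounding: four significant digits.
Collected in SI base units: W = 51.12 N, H = 6.773e+08 Pa, K = 6.084e-04.
Wear volume V = K·W·L/H = 6.084e-04 · 51.12 · 21.73 / 6.773e+08 = 9.978e-10 m³.
Depth h = V/A = 9.978e-10 / 3.544e-04 = 2.816e-06 m.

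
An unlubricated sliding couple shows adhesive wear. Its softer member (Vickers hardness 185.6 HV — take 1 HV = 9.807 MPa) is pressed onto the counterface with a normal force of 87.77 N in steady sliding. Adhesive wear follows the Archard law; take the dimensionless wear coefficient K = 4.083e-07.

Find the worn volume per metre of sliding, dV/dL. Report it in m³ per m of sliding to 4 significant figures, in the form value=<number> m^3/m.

value=1.969e-14 m^3/m

The computation maintains exact precision; quoted intermediates are rounded; a lone final rounding, at 4 significant figures.
Hardness H = 185.6 HV × 9.807 MPa/HV = 1820 MPa = 1.820e+09 Pa.
Restated in SI base units: W = 87.77 N, H = 1.820e+09 Pa, K = 4.083e-07.
The wear rate dV/dL = K·W/H (no L dependence): 4.083e-07 · 87.77 / 1.820e+09 = 1.969e-14 m³/m.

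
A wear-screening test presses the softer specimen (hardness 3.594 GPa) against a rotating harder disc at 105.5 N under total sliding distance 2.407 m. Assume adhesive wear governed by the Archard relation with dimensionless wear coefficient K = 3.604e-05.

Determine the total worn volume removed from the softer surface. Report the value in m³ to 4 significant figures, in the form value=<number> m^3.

All arithmetic runs at full float precision, and intermediates are printed rounded, and a lone final rounding, at four significant figures.
Convert: Hardness H = 3.594 GPa = 3.594e+09 Pa.
In SI base units, W = 105.5 N, H = 3.594e+09 Pa, K = 3.604e-05.
Volume removed: V = K·W·L/H = 3.604e-05 · 105.5 · 2.407 / 3.594e+09 = 2.546e-12 m³.

value=2.546e-12 m^3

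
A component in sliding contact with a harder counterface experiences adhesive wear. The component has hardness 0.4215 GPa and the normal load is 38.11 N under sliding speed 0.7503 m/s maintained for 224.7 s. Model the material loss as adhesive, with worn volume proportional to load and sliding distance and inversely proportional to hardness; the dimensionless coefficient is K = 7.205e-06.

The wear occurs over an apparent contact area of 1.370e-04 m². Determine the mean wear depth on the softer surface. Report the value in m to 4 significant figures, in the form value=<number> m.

value=8.017e-07 m

All arithmetic maintains full precision, and intermediates are printed rounded. Rounded just once: four significant digits.
Convert: Sliding distance L = v·t = 0.7503 m/s × 224.7 s = 168.6 m.
Convert: Hardness H = 0.4215 GPa = 4.215e+08 Pa.
Expressed in SI base units: W = 38.11 N, H = 4.215e+08 Pa, K = 7.205e-06.
Archard relation: V = K·W·L/H = 7.205e-06 · 38.11 · 168.6 / 4.215e+08 = 1.098e-10 m³.
Average depth h = V/A = 1.098e-10 / 1.370e-04 = 8.017e-07 m.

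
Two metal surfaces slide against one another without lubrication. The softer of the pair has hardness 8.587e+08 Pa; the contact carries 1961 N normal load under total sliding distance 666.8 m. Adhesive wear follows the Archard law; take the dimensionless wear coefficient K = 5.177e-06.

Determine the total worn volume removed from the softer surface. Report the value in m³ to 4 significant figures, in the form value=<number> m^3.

The computation maintains full float precision. Displayed values are rounded — rounded once at the end, at four significant digits.
Working in SI base units: W = 1961 N, H = 8.587e+08 Pa, K = 5.177e-06.
Archard volume V = K·W·L/H = 5.177e-06 · 1961 · 666.8 / 8.587e+08 = 7.883e-09 m³.

value=7.883e-09 m^3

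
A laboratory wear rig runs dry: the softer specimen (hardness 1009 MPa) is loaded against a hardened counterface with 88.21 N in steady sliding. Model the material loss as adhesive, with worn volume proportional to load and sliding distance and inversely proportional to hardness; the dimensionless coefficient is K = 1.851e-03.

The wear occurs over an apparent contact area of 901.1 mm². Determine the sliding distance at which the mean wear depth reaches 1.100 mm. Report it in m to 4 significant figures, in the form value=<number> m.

value=6125 m

Displayed values are rounded — the computation maintains full float precision. Rounded once at the end: four significant figures.
Convert: Hardness H = 1009 MPa = 1.009e+09 Pa.
Convert: Contact area A = 901.1 mm² = 9.011e-04 m².
Convert: Depth limit h_lim = 1.100 mm = 0.001100 m.
SI base units throughout: W = 88.21 N, H = 1.009e+09 Pa, K = 1.851e-03.
Limit volume V_lim = h_lim·A = 0.001100 · 9.011e-04 = 9.912e-07 m³.
Life L = V_lim·H/(K·W) = 9.912e-07 · 1.009e+09 / (1.851e-03 · 88.21) = 6125 m.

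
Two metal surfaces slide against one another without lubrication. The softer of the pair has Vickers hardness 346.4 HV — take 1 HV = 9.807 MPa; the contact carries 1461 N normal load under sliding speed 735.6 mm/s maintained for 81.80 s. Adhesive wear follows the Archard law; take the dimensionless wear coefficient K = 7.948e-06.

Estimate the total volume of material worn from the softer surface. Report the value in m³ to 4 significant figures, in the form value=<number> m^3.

value=2.057e-10 m^3

Intermediate values are displayed rounded; the computation holds full precision — rounded once at the end, at four significant figures.
Convert: Sliding speed v = 735.6 mm/s = 0.7356 m/s. Total distance L = v·t = 0.7356 m/s × 81.80 s = 60.17 m.
Convert: Hardness H = 346.4 HV × 9.807 MPa/HV = 3397 MPa = 3.397e+09 Pa.
As SI base values: W = 1461 N, H = 3.397e+09 Pa, K = 7.948e-06.
Volume removed: V = K·W·L/H = 7.948e-06 · 1461 · 60.17 / 3.397e+09 = 2.057e-10 m³.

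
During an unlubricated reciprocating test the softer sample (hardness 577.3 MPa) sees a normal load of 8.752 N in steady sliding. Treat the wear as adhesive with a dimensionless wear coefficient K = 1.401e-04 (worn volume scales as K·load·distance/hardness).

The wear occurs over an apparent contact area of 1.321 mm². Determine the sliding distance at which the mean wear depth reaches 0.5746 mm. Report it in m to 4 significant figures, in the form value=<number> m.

value=357.4 m

The computation maintains full precision, and quoted intermediates are rounded, and a lone final rounding, at 4 significant digits.
Hardness H = 577.3 MPa = 5.773e+08 Pa.
Contact area A = 1.321 mm² = 1.321e-06 m².
Depth limit h_lim = 0.5746 mm = 5.746e-04 m.
Expressed in SI base units: W = 8.752 N, H = 5.773e+08 Pa, K = 1.401e-04.
Limit volume V_lim = h_lim·A = 5.746e-04 · 1.321e-06 = 7.590e-10 m³.
So the life L = V_lim·H/(K·W) = 7.590e-10 · 5.773e+08 / (1.401e-04 · 8.752) = 357.4 m.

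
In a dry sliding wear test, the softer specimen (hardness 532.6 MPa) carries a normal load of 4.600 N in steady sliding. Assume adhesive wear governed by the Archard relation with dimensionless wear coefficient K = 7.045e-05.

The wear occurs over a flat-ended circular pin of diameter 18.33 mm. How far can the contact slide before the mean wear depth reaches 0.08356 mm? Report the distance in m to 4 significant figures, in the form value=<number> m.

value=3.624e+04 m

Intermediate values are displayed rounded — the computation maintains full float precision; one last rounding, at 4 significant figures.
Hardness H = 532.6 MPa = 5.326e+08 Pa.
Pin diameter d = 18.33 mm = 0.01833 m. Contact area A = π·d²/4 = π·(0.01833 m)²/4 = 2.639e-04 m².
Depth limit h_lim = 0.08356 mm = 8.356e-05 m.
Collected in SI base units: W = 4.600 N, H = 5.326e+08 Pa, K = 7.045e-05.
At the depth limit, V_lim = h_lim·A = 8.356e-05 · 2.639e-04 = 2.205e-08 m³.
So the life L = V_lim·H/(K·W) = 2.205e-08 · 5.326e+08 / (7.045e-05 · 4.600) = 3.624e+04 m.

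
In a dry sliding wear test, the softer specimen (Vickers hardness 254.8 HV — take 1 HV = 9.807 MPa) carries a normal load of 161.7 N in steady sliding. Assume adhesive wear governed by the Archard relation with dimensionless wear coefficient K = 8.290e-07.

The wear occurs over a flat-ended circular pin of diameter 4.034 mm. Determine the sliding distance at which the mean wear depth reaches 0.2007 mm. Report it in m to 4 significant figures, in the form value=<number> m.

Quoted intermediates are rounded — all arithmetic carries full precision; rounded just once, at 4 significant figures.
Hardness H = 254.8 HV × 9.807 MPa/HV = 2499 MPa = 2.499e+09 Pa.
Pin diameter d = 4.034 mm = 0.004034 m. Contact area A = π·d²/4 = π·(0.004034 m)²/4 = 1.278e-05 m².
Depth limit h_lim = 0.2007 mm = 2.007e-04 m.
Restated in SI base units: W = 161.7 N, H = 2.499e+09 Pa, K = 8.290e-07.
Limit volume V_lim = h_lim·A = 2.007e-04 · 1.278e-05 = 2.565e-09 m³.
Life L = V_lim·H/(K·W) = 2.565e-09 · 2.499e+09 / (8.290e-07 · 161.7) = 4.782e+04 m.

value=4.782e+04 m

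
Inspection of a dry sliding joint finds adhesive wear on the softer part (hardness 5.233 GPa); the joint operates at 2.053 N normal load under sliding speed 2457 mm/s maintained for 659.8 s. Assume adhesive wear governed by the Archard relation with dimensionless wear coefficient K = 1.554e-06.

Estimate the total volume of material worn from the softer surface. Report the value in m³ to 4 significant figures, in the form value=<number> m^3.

Shown intermediates are rounded. All working math keeps full float precision. Rounded just once: four significant digits.
Convert: Sliding speed v = 2457 mm/s = 2.457 m/s. Path length L = v·t = 2.457 m/s × 659.8 s = 1621 m.
Convert: Hardness H = 5.233 GPa = 5.233e+09 Pa.
In SI base units: W = 2.053 N, H = 5.233e+09 Pa, K = 1.554e-06.
By Archard's law, V = K·W·L/H = 1.554e-06 · 2.053 · 1621 / 5.233e+09 = 9.883e-13 m³.

value=9.883e-13 m^3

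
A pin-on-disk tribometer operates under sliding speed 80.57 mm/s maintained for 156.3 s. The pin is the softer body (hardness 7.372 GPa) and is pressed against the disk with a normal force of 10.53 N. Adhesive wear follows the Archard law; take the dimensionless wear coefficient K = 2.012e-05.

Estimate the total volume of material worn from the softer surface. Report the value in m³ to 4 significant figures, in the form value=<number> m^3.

value=3.619e-13 m^3

Each operation carries exact precision, and intermediates are shown rounded; rounded once at the end: 4 significant digits.
Convert: Sliding speed v = 80.57 mm/s = 0.08057 m/s. Path length L = v·t = 0.08057 m/s × 156.3 s = 12.59 m.
Convert: Hardness H = 7.372 GPa = 7.372e+09 Pa.
Restated in SI base units: W = 10.53 N, H = 7.372e+09 Pa, K = 2.012e-05.
Wear volume V = K·W·L/H = 2.012e-05 · 10.53 · 12.59 / 7.372e+09 = 3.619e-13 m³.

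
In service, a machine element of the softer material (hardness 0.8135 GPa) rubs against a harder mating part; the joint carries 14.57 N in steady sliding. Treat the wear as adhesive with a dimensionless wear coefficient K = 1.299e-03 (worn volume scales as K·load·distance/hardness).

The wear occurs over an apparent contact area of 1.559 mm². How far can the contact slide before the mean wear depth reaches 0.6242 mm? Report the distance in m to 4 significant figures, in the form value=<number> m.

Intermediate values are shown rounded, and the computation keeps full float precision. Rounded just once, at four significant digits.
Hardness H = 0.8135 GPa = 8.135e+08 Pa.
Contact area A = 1.559 mm² = 1.559e-06 m².
Depth limit h_lim = 0.6242 mm = 6.242e-04 m.
As SI base values: W = 14.57 N, H = 8.135e+08 Pa, K = 1.299e-03.
Limit volume V_lim = h_lim·A = 6.242e-04 · 1.559e-06 = 9.731e-10 m³.
Inverting, life L = V_lim·H/(K·W) = 9.731e-10 · 8.135e+08 / (1.299e-03 · 14.57) = 41.83 m.

value=41.83 m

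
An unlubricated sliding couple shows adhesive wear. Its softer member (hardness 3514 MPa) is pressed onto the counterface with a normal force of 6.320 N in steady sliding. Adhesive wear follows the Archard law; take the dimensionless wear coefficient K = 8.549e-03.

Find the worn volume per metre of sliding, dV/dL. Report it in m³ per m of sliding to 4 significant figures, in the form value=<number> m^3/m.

value=1.538e-11 m^3/m

All working math carries full float precision, and the intermediates are printed rounded, and a lone final rounding to 4 significant digits.
Convert: Hardness H = 3514 MPa = 3.514e+09 Pa.
Restated in SI base units: W = 6.320 N, H = 3.514e+09 Pa, K = 8.549e-03.
Rate of wear dV/dL = K·W/H — distance-free: 8.549e-03 · 6.320 / 3.514e+09 = 1.538e-11 m³/m.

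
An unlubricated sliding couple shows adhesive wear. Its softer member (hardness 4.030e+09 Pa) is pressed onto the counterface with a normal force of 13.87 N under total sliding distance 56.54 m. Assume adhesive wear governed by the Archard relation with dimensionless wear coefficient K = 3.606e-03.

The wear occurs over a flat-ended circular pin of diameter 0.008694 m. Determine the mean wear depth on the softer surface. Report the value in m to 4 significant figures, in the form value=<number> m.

Printed values are rounded. The algebra maintains exact precision — rounded just once, at four significant digits.
Convert: Contact area A = π·d²/4 = π·(0.008694 m)²/4 = 5.936e-05 m².
Working in SI base units: W = 13.87 N, H = 4.030e+09 Pa, K = 3.606e-03.
Archard volume V = K·W·L/H = 3.606e-03 · 13.87 · 56.54 / 4.030e+09 = 7.017e-10 m³.
Mean wear depth h = V/A = 7.017e-10 / 5.936e-05 = 1.182e-05 m.

value=1.182e-05 m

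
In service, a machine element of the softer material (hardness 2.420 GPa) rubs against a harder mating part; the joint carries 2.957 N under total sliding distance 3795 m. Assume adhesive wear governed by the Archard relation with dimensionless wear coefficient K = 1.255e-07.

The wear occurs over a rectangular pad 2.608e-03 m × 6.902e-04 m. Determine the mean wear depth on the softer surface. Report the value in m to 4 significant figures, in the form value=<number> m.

Quoted intermediates are rounded, and all working math holds full float precision — rounded once at the end to 4 significant figures.
Hardness H = 2.420 GPa = 2.420e+09 Pa.
Contact area A = 2.608e-03 m × 6.902e-04 m = 1.800e-06 m².
Working in SI base units: W = 2.957 N, H = 2.420e+09 Pa, K = 1.255e-07.
Wear volume V = K·W·L/H = 1.255e-07 · 2.957 · 3795 / 2.420e+09 = 5.820e-13 m³.
Wear depth h = V/A = 5.820e-13 / 1.800e-06 = 3.233e-07 m.

value=3.233e-07 m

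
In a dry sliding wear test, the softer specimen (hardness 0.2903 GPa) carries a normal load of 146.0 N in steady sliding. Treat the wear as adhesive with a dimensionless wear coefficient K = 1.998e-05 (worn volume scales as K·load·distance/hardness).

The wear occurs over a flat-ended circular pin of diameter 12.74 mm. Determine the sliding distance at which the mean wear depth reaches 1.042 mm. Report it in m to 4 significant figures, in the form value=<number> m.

Each operation maintains full precision, and the intermediates are shown rounded, and a lone final rounding: 4 significant figures.
Hardness H = 0.2903 GPa = 2.903e+08 Pa.
Pin diameter d = 12.74 mm = 0.01274 m. Contact area A = π·d²/4 = π·(0.01274 m)²/4 = 1.275e-04 m².
Depth limit h_lim = 1.042 mm = 0.001042 m.
SI base units throughout: W = 146.0 N, H = 2.903e+08 Pa, K = 1.998e-05.
Limit volume V_lim = h_lim·A = 0.001042 · 1.275e-04 = 1.328e-07 m³.
Life L = V_lim·H/(K·W) = 1.328e-07 · 2.903e+08 / (1.998e-05 · 146.0) = 1.322e+04 m.

value=1.322e+04 m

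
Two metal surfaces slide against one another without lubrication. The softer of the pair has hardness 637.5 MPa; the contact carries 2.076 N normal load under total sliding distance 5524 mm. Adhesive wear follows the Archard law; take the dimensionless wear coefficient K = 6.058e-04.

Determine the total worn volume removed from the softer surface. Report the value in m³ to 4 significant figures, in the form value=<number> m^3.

All arithmetic keeps full float precision, and the intermediates are displayed rounded — a single final rounding to four significant figures.
Convert: The distance L = 5524 mm = 5.524 m.
Convert: Hardness H = 637.5 MPa = 6.375e+08 Pa.
Expressed in SI base units: W = 2.076 N, H = 6.375e+08 Pa, K = 6.058e-04.
Volume removed: V = K·W·L/H = 6.058e-04 · 2.076 · 5.524 / 6.375e+08 = 1.090e-11 m³.

value=1.090e-11 m^3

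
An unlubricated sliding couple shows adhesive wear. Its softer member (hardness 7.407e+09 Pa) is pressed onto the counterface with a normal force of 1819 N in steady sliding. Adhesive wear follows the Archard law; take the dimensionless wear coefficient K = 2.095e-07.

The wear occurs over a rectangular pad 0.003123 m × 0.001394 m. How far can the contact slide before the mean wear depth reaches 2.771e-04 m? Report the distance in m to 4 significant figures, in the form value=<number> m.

value=2.345e+04 m

The intermediates are printed rounded; all working math runs at exact precision. Rounded once at the end: four significant figures.
Contact area A = 0.003123 m × 0.001394 m = 4.353e-06 m².
Restated in SI base units: W = 1819 N, H = 7.407e+09 Pa, K = 2.095e-07.
At the depth limit, V_lim = h_lim·A = 2.771e-04 · 4.353e-06 = 1.206e-09 m³.
Life L = V_lim·H/(K·W) = 1.206e-09 · 7.407e+09 / (2.095e-07 · 1819) = 2.345e+04 m.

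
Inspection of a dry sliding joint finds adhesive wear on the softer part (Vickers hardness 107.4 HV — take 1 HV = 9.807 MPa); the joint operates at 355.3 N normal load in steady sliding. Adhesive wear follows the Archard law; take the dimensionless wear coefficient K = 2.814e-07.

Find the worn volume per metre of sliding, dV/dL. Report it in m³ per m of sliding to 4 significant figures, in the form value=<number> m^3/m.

value=9.492e-14 m^3/m

Quoted intermediates are rounded, and each operation runs at full float precision; rounded once at the end: four significant digits.
Hardness H = 107.4 HV × 9.807 MPa/HV = 1053 MPa = 1.053e+09 Pa.
In SI base units, W = 355.3 N, H = 1.053e+09 Pa, K = 2.814e-07.
Wear rate dV/dL = K·W/H (independent of L): 2.814e-07 · 355.3 / 1.053e+09 = 9.492e-14 m³/m.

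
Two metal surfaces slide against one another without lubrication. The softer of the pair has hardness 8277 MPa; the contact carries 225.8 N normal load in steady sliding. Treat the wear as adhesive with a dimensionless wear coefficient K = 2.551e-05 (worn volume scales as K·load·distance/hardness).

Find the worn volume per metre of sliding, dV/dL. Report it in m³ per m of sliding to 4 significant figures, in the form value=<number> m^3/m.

value=6.959e-13 m^3/m

All arithmetic carries exact precision; intermediate values are printed rounded. Rounded once at the end, at 4 significant digits.
Hardness H = 8277 MPa = 8.277e+09 Pa.
Expressed in SI base units: W = 225.8 N, H = 8.277e+09 Pa, K = 2.551e-05.
Wear rate dV/dL = K·W/H (no L dependence): 2.551e-05 · 225.8 / 8.277e+09 = 6.959e-13 m³/m.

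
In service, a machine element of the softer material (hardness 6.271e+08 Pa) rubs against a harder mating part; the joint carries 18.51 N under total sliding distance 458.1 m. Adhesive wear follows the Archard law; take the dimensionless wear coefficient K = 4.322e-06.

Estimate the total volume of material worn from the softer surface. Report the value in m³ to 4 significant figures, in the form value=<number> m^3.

value=5.844e-11 m^3

Displayed values are rounded, and the computation runs at full float precision; rounded just once to four significant digits.
SI base units throughout: W = 18.51 N, H = 6.271e+08 Pa, K = 4.322e-06.
Archard relation: V = K·W·L/H = 4.322e-06 · 18.51 · 458.1 / 6.271e+08 = 5.844e-11 m³.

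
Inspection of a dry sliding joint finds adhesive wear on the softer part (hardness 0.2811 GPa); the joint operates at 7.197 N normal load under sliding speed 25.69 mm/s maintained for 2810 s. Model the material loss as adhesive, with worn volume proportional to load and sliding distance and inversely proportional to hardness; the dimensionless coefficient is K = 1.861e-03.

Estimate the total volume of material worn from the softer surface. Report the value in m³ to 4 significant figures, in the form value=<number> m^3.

All working math maintains full precision — intermediate values appear rounded — a lone final rounding: four significant digits.
Convert: Sliding speed v = 25.69 mm/s = 0.02569 m/s. Distance L = v·t = 0.02569 m/s × 2810 s = 72.19 m.
Convert: Hardness H = 0.2811 GPa = 2.811e+08 Pa.
Expressed in SI base units: W = 7.197 N, H = 2.811e+08 Pa, K = 1.861e-03.
The Archard volume V = K·W·L/H = 1.861e-03 · 7.197 · 72.19 / 2.811e+08 = 3.440e-09 m³.

value=3.440e-09 m^3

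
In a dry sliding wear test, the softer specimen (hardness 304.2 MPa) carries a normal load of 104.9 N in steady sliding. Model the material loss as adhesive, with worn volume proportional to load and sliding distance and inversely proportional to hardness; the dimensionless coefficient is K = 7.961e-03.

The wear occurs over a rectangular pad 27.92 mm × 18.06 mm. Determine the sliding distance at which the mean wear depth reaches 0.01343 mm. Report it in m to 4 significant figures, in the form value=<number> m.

value=2.467 m

The computation keeps exact precision, and intermediate values are printed rounded — one last rounding to 4 significant digits.
Convert: Hardness H = 304.2 MPa = 3.042e+08 Pa.
Convert: Pad sides 27.92 mm × 18.06 mm = 0.02792 m × 0.01806 m. Contact area A = 0.02792 m × 0.01806 m = 5.042e-04 m².
Convert: Depth limit h_lim = 0.01343 mm = 1.343e-05 m.
In SI base units: W = 104.9 N, H = 3.042e+08 Pa, K = 7.961e-03.
Permissible volume V_lim = h_lim·A = 1.343e-05 · 5.042e-04 = 6.772e-09 m³.
Thus life L = V_lim·H/(K·W) = 6.772e-09 · 3.042e+08 / (7.961e-03 · 104.9) = 2.467 m.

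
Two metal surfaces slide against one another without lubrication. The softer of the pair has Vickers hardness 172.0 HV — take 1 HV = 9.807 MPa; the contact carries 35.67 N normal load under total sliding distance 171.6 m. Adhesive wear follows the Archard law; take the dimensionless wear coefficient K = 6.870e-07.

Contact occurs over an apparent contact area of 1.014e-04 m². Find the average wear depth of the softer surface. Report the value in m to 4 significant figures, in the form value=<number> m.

Intermediate values are printed rounded. All working math keeps full float precision — a single final rounding, at 4 significant digits.
Convert: Hardness H = 172.0 HV × 9.807 MPa/HV = 1687 MPa = 1.687e+09 Pa.
Expressed in SI base units: W = 35.67 N, H = 1.687e+09 Pa, K = 6.870e-07.
Apply Archard: V = K·W·L/H = 6.870e-07 · 35.67 · 171.6 / 1.687e+09 = 2.493e-12 m³.
Depth of wear h = V/A = 2.493e-12 / 1.014e-04 = 2.459e-08 m.

value=2.459e-08 m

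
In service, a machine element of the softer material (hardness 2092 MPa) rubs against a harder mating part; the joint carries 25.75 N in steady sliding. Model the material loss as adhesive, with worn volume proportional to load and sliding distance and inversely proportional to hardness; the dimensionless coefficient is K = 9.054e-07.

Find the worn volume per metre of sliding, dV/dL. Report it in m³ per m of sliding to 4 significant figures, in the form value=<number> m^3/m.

The intermediates are shown rounded — the algebra holds full precision. Rounded just once to four significant digits.
Convert: Hardness H = 2092 MPa = 2.092e+09 Pa.
Restated in SI base units: W = 25.75 N, H = 2.092e+09 Pa, K = 9.054e-07.
Volumetric rate dV/dL = K·W/H, per unit distance: 9.054e-07 · 25.75 / 2.092e+09 = 1.114e-14 m³/m.

value=1.114e-14 m^3/m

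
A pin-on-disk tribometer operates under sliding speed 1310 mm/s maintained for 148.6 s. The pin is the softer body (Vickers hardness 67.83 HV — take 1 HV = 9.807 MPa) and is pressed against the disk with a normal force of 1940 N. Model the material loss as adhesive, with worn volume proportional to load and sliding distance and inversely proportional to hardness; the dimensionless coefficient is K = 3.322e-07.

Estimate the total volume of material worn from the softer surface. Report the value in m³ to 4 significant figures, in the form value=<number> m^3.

All working math maintains full precision, and the intermediates are displayed rounded; rounded just once: 4 significant figures.
Sliding speed v = 1310 mm/s = 1.310 m/s. Sliding distance L = v·t = 1.310 m/s × 148.6 s = 194.7 m.
Hardness H = 67.83 HV × 9.807 MPa/HV = 665.2 MPa = 6.652e+08 Pa.
In SI base units, W = 1940 N, H = 6.652e+08 Pa, K = 3.322e-07.
Volume removed: V = K·W·L/H = 3.322e-07 · 1940 · 194.7 / 6.652e+08 = 1.886e-10 m³.

value=1.886e-10 m^3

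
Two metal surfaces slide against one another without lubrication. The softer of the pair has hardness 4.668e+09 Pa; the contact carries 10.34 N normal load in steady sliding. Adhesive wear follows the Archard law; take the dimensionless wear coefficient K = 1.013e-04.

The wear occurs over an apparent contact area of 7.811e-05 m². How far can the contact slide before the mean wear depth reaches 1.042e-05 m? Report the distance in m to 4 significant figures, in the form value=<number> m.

The computation runs at full precision — intermediates are displayed rounded — one final rounding: 4 significant digits.
SI base units throughout: W = 10.34 N, H = 4.668e+09 Pa, K = 1.013e-04.
Permissible volume V_lim = h_lim·A = 1.042e-05 · 7.811e-05 = 8.139e-10 m³.
Thus life L = V_lim·H/(K·W) = 8.139e-10 · 4.668e+09 / (1.013e-04 · 10.34) = 3627 m.

value=3627 m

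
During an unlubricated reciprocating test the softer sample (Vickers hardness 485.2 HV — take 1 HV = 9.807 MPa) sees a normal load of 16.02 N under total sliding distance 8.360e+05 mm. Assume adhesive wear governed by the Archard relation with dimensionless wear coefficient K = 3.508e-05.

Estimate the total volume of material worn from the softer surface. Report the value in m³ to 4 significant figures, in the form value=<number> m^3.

value=9.874e-11 m^3

The algebra maintains full float precision, and the intermediates are shown rounded, and rounded just once, at 4 significant figures.
Sliding distance L = 8.360e+05 mm = 836.0 m.
Hardness H = 485.2 HV × 9.807 MPa/HV = 4758 MPa = 4.758e+09 Pa.
Working in SI base units: W = 16.02 N, H = 4.758e+09 Pa, K = 3.508e-05.
The Archard volume V = K·W·L/H = 3.508e-05 · 16.02 · 836.0 / 4.758e+09 = 9.874e-11 m³.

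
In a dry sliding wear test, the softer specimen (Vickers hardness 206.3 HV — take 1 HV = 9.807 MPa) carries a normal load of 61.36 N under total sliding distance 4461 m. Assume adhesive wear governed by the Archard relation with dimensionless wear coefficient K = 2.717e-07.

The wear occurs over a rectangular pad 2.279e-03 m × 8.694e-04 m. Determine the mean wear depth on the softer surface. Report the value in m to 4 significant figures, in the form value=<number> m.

All working math holds exact precision; printed values are rounded; one last rounding: four significant figures.
Convert: Hardness H = 206.3 HV × 9.807 MPa/HV = 2023 MPa = 2.023e+09 Pa.
Convert: Contact area A = 2.279e-03 m × 8.694e-04 m = 1.981e-06 m².
SI base units throughout: W = 61.36 N, H = 2.023e+09 Pa, K = 2.717e-07.
Wear volume V = K·W·L/H = 2.717e-07 · 61.36 · 4461 / 2.023e+09 = 3.676e-11 m³.
Depth of wear h = V/A = 3.676e-11 / 1.981e-06 = 1.855e-05 m.

value=1.855e-05 m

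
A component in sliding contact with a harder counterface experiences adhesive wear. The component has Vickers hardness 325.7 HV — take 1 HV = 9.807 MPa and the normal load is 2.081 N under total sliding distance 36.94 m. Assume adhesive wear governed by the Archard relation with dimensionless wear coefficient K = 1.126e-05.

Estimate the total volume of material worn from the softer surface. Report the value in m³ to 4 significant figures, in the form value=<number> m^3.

value=2.710e-13 m^3

The computation keeps full precision; intermediates appear rounded; one last rounding, at four significant figures.
Convert: Hardness H = 325.7 HV × 9.807 MPa/HV = 3194 MPa = 3.194e+09 Pa.
In SI base units: W = 2.081 N, H = 3.194e+09 Pa, K = 1.126e-05.
Archard volume V = K·W·L/H = 1.126e-05 · 2.081 · 36.94 / 3.194e+09 = 2.710e-13 m³.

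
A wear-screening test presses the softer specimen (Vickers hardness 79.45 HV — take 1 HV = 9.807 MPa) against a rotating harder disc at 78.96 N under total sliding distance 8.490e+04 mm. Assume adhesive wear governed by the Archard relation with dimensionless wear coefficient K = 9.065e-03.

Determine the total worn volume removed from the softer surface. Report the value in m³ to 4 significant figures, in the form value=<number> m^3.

value=7.799e-08 m^3

The computation maintains full precision — the intermediates are displayed rounded — rounded once at the end to four significant digits.
Convert: Distance covered L = 8.490e+04 mm = 84.90 m.
Convert: Hardness H = 79.45 HV × 9.807 MPa/HV = 779.2 MPa = 7.792e+08 Pa.
Restated in SI base units: W = 78.96 N, H = 7.792e+08 Pa, K = 9.065e-03.
Archard relation: V = K·W·L/H = 9.065e-03 · 78.96 · 84.90 / 7.792e+08 = 7.799e-08 m³.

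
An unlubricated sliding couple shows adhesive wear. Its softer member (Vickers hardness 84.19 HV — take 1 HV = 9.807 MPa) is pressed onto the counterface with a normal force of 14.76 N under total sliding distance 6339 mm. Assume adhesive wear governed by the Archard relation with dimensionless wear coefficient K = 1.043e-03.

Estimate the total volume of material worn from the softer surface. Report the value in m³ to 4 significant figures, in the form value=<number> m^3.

value=1.182e-10 m^3

The intermediates are shown rounded, and the computation carries full precision; a single final rounding, at 4 significant figures.
Convert: Distance L = 6339 mm = 6.339 m.
Convert: Hardness H = 84.19 HV × 9.807 MPa/HV = 825.7 MPa = 8.257e+08 Pa.
SI base units throughout: W = 14.76 N, H = 8.257e+08 Pa, K = 1.043e-03.
Archard relation: V = K·W·L/H = 1.043e-03 · 14.76 · 6.339 / 8.257e+08 = 1.182e-10 m³.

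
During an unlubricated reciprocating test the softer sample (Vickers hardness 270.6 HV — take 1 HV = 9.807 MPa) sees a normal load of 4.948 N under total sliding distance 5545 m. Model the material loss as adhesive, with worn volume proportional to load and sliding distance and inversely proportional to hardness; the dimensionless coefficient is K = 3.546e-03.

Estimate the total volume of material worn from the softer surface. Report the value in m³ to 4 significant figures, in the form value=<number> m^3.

value=3.666e-08 m^3

All arithmetic maintains full precision — printed values are rounded. Rounded once at the end, at four significant figures.
Convert: Hardness H = 270.6 HV × 9.807 MPa/HV = 2654 MPa = 2.654e+09 Pa.
In SI base units: W = 4.948 N, H = 2.654e+09 Pa, K = 3.546e-03.
Archard volume V = K·W·L/H = 3.546e-03 · 4.948 · 5545 / 2.654e+09 = 3.666e-08 m³.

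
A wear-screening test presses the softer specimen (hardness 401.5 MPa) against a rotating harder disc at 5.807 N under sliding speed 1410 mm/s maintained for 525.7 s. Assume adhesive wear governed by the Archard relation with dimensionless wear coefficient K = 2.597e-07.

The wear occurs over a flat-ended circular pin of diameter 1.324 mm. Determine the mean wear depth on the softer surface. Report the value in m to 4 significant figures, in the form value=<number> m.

value=2.022e-06 m

All arithmetic maintains full float precision — the intermediates are shown rounded — rounded just once, at four significant figures.
Sliding speed v = 1410 mm/s = 1.410 m/s. Distance covered L = v·t = 1.410 m/s × 525.7 s = 741.2 m.
Hardness H = 401.5 MPa = 4.015e+08 Pa.
Pin diameter d = 1.324 mm = 0.001324 m. Contact area A = π·d²/4 = π·(0.001324 m)²/4 = 1.377e-06 m².
SI base units throughout: W = 5.807 N, H = 4.015e+08 Pa, K = 2.597e-07.
Volume removed: V = K·W·L/H = 2.597e-07 · 5.807 · 741.2 / 4.015e+08 = 2.784e-12 m³.
Depth of wear h = V/A = 2.784e-12 / 1.377e-06 = 2.022e-06 m.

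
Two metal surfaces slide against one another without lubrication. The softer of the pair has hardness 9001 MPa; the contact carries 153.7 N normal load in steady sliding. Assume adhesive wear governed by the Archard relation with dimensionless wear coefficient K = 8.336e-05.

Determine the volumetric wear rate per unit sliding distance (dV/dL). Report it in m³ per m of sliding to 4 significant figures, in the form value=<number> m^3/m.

All working math maintains exact precision, and the intermediates are displayed rounded; one last rounding to four significant digits.
Hardness H = 9001 MPa = 9.001e+09 Pa.
In SI base units, W = 153.7 N, H = 9.001e+09 Pa, K = 8.336e-05.
Sliding wear rate dV/dL = K·W/H (independent of L): 8.336e-05 · 153.7 / 9.001e+09 = 1.423e-12 m³/m.

value=1.423e-12 m^3/m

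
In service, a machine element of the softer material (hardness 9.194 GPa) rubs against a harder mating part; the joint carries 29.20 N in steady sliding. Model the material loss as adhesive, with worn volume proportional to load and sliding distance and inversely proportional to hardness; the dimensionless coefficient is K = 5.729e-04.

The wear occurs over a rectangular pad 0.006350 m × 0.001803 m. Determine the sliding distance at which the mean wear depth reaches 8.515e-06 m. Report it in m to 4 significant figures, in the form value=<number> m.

value=53.58 m

All working math keeps full float precision. The intermediates are displayed rounded; one final rounding, at four significant figures.
Hardness H = 9.194 GPa = 9.194e+09 Pa.
Contact area A = 0.006350 m × 0.001803 m = 1.145e-05 m².
Expressed in SI base units: W = 29.20 N, H = 9.194e+09 Pa, K = 5.729e-04.
Limit volume V_lim = h_lim·A = 8.515e-06 · 1.145e-05 = 9.749e-11 m³.
So the life L = V_lim·H/(K·W) = 9.749e-11 · 9.194e+09 / (5.729e-04 · 29.20) = 53.58 m.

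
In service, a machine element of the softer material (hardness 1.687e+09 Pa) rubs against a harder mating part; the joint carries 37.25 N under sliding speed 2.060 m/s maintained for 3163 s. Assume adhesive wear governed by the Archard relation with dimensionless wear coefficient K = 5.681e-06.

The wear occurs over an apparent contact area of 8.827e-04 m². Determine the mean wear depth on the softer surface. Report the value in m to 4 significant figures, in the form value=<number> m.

Intermediate values are printed rounded. All working math runs at exact precision — rounded once at the end to four significant figures.
Path length L = v·t = 2.060 m/s × 3163 s = 6516 m.
SI base units throughout: W = 37.25 N, H = 1.687e+09 Pa, K = 5.681e-06.
Archard relation: V = K·W·L/H = 5.681e-06 · 37.25 · 6516 / 1.687e+09 = 8.173e-10 m³.
Depth of wear h = V/A = 8.173e-10 / 8.827e-04 = 9.260e-07 m.

value=9.260e-07 m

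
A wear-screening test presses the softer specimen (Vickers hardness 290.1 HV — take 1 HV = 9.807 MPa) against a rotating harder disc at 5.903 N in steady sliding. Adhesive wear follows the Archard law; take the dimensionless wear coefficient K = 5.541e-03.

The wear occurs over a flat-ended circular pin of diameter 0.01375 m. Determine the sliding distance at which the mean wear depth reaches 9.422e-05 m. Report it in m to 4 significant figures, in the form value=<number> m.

Each operation holds full precision; displayed values are rounded. Rounded just once: four significant figures.
Hardness H = 290.1 HV × 9.807 MPa/HV = 2845 MPa = 2.845e+09 Pa.
Contact area A = π·d²/4 = π·(0.01375 m)²/4 = 1.485e-04 m².
In SI base units, W = 5.903 N, H = 2.845e+09 Pa, K = 5.541e-03.
Wearable volume V_lim = h_lim·A = 9.422e-05 · 1.485e-04 = 1.399e-08 m³.
Sliding life L = V_lim·H/(K·W) = 1.399e-08 · 2.845e+09 / (5.541e-03 · 5.903) = 1217 m.

value=1217 m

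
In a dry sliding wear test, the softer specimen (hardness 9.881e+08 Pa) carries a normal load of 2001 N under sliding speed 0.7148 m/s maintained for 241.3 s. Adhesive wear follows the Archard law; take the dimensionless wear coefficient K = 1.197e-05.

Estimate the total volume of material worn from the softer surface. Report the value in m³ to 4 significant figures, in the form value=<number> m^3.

value=4.181e-09 m^3

Intermediates appear rounded, and each operation runs at exact precision. Rounded once at the end to 4 significant digits.
Convert: Path length L = v·t = 0.7148 m/s × 241.3 s = 172.5 m.
Collected in SI base units: W = 2001 N, H = 9.881e+08 Pa, K = 1.197e-05.
By Archard's law, V = K·W·L/H = 1.197e-05 · 2001 · 172.5 / 9.881e+08 = 4.181e-09 m³.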